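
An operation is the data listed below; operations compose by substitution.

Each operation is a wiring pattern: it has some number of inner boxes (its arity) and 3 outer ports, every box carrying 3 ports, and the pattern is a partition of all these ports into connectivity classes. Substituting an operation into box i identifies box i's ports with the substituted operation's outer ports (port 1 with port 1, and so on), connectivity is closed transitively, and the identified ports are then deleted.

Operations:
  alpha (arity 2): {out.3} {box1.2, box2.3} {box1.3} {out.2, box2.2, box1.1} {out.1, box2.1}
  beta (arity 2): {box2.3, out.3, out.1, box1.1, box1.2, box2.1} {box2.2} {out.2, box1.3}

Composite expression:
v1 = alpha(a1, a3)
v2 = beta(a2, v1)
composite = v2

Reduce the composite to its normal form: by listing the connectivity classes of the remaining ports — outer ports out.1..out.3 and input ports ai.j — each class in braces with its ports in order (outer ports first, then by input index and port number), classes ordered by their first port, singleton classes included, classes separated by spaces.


{out.1, out.3, a2.1, a2.2, a3.1} {out.2, a2.3} {a1.1, a3.2} {a1.2, a3.3} {a1.3}


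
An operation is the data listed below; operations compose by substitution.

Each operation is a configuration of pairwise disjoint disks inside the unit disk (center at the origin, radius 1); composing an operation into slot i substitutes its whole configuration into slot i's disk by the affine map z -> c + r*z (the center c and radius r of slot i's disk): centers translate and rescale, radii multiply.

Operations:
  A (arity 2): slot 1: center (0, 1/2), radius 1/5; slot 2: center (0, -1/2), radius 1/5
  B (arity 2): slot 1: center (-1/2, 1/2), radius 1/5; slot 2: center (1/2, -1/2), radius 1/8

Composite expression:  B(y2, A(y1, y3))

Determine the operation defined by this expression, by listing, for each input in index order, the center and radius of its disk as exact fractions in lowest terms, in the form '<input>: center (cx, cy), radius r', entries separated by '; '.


y1: center (1/2, -7/16), radius 1/40; y2: center (-1/2, 1/2), radius 1/5; y3: center (1/2, -9/16), radius 1/40

Below B, radii multiply path by path; the y-disk centers shift.
for y2, the 1-step affine chain lands on center (-1/2, 1/2), radius 1/5
for y1, the 2-step affine chain lands on center (1/2, -7/16), radius 1/40
for y3, the 2-step affine chain lands on center (1/2, -9/16), radius 1/40


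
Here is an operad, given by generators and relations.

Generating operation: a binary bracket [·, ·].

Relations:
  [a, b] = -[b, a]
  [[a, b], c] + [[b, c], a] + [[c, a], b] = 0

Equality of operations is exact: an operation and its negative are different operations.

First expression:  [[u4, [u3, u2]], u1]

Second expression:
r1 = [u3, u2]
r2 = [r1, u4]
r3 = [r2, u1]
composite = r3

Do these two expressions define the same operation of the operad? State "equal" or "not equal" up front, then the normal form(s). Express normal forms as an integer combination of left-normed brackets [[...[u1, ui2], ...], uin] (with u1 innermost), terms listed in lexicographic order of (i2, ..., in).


In normal form, the first expression is -[[[u1, u2], u3], u4] + [[[u1, u3], u2], u4] + [[[u1, u4], u2], u3] - [[[u1, u4], u3], u2]
In normal form, the second expression is [[[u1, u2], u3], u4] - [[[u1, u3], u2], u4] - [[[u1, u4], u2], u3] + [[[u1, u4], u3], u2]
Different reductions; not equal.

not equal: they reduce to -[[[u1, u2], u3], u4] + [[[u1, u3], u2], u4] + [[[u1, u4], u2], u3] - [[[u1, u4], u3], u2] and [[[u1, u2], u3], u4] - [[[u1, u3], u2], u4] - [[[u1, u4], u2], u3] + [[[u1, u4], u3], u2]


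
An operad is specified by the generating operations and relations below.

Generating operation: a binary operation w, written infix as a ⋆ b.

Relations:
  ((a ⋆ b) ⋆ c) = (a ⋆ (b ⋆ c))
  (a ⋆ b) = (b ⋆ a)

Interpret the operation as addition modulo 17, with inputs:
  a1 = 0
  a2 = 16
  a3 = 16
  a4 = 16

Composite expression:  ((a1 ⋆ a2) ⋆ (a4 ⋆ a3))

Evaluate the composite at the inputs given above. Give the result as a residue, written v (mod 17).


14 (mod 17)

(a1 ⋆ a2) = 16
(a4 ⋆ a3) = 15
((a1 ⋆ a2) ⋆ (a4 ⋆ a3)) = 14


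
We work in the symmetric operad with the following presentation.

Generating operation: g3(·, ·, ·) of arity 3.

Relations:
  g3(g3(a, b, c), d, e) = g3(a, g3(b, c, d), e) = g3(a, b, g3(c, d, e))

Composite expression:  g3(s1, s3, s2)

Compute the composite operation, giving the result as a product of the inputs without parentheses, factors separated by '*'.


Key point: g3 is associative — brackets drop, the s-order remains.
g3(s1, s3, s2) spells out as s1 * s3 * s2

s1 * s3 * s2


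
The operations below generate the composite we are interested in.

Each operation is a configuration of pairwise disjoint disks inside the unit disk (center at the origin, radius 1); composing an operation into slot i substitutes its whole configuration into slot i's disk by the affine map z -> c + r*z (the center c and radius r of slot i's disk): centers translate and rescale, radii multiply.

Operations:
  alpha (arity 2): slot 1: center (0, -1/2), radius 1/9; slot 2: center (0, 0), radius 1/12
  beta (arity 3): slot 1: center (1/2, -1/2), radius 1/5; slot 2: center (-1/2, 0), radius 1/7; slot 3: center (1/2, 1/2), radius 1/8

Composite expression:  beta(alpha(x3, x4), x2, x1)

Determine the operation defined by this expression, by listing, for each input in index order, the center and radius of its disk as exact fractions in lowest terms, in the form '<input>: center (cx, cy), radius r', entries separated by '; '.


x1: center (1/2, 1/2), radius 1/8; x2: center (-1/2, 0), radius 1/7; x3: center (1/2, -3/5), radius 1/45; x4: center (1/2, -1/2), radius 1/60


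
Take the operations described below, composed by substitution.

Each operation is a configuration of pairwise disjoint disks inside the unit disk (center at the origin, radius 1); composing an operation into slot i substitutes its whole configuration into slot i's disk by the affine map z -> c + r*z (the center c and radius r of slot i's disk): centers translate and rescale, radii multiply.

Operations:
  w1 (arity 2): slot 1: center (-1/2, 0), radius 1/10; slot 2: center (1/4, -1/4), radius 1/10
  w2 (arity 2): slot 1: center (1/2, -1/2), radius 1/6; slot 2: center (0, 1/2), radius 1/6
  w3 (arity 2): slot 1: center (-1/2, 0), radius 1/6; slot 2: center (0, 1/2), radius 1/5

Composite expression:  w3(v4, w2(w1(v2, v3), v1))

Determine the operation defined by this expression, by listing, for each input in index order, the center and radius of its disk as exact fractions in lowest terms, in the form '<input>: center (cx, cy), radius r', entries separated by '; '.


Affine substitution under w3: radii multiply and v-centers shift.
v4 passes through 1 substitution, ending at center (-1/2, 0), radius 1/6
v2 passes through 3 substitutions, ending at center (1/12, 2/5), radius 1/300
v3 passes through 3 substitutions, ending at center (13/120, 47/120), radius 1/300
v1 passes through 2 substitutions, ending at center (0, 3/5), radius 1/30

v1: center (0, 3/5), radius 1/30; v2: center (1/12, 2/5), radius 1/300; v3: center (13/120, 47/120), radius 1/300; v4: center (-1/2, 0), radius 1/6


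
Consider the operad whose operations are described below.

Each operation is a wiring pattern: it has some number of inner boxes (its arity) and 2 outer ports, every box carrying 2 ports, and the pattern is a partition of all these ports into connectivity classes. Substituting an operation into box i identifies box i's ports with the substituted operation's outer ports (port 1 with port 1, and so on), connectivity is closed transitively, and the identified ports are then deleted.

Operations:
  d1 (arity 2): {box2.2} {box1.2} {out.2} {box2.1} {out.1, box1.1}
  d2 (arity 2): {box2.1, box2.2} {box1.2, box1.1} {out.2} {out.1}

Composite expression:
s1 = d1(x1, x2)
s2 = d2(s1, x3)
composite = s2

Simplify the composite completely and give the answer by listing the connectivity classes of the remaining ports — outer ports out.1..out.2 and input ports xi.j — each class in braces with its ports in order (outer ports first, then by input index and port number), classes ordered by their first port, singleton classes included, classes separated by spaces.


{out.1} {out.2} {x1.1} {x1.2} {x2.1} {x2.2} {x3.1, x3.2}

Reachability decides: close wires over d2-identified ports.
stage d1: inputs (x1, x2), connectivity {out.1, x1.1} {out.2} {x1.2} {x2.1} {x2.2}, out.j its boundary
stage d2: inputs (x1, x2, x3), connectivity {out.1} {out.2} {x1.1} {x1.2} {x2.1} {x2.2} {x3.1, x3.2}, out.j its boundary


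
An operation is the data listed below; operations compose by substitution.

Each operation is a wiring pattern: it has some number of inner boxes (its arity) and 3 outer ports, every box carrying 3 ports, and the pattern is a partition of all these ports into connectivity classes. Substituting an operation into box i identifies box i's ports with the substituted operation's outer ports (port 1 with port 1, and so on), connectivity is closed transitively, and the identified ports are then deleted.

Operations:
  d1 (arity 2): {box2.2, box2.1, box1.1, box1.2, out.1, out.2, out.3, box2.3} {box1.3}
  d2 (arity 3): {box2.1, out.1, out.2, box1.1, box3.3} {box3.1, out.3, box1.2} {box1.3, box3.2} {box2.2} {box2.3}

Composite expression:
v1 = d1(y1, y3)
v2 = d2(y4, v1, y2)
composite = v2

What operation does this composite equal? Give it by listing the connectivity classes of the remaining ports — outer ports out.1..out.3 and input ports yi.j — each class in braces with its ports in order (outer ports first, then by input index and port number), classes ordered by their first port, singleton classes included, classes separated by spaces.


{out.1, out.2, y1.1, y1.2, y2.3, y3.1, y3.2, y3.3, y4.1} {out.3, y2.1, y4.2} {y1.3} {y2.2, y4.3}

Connectivity passes through glued d2-boundaries; trace each wire chain.
through d1, on inputs (y1, y3): {out.1, out.2, out.3, y1.1, y1.2, y3.1, y3.2, y3.3} {y1.3} (out.j = stage outer ports)
through d2, on inputs (y4, y1, y3, y2): {out.1, out.2, y1.1, y1.2, y2.3, y3.1, y3.2, y3.3, y4.1} {out.3, y2.1, y4.2} {y1.3} {y2.2, y4.3} (out.j = stage outer ports)


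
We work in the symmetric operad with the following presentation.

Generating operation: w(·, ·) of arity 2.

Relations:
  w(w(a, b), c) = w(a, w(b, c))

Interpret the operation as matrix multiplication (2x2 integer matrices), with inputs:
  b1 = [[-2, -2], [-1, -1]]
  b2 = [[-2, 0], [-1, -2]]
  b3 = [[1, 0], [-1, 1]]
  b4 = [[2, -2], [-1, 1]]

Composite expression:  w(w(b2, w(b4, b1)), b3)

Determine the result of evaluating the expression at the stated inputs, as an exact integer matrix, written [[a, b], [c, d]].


[[0, 4], [0, 0]]

w(b4, b1) = [[-2, -2], [1, 1]]
w(b2, w(b4, b1)) = [[4, 4], [0, 0]]
w(w(b2, w(b4, b1)), b3) = [[0, 4], [0, 0]]


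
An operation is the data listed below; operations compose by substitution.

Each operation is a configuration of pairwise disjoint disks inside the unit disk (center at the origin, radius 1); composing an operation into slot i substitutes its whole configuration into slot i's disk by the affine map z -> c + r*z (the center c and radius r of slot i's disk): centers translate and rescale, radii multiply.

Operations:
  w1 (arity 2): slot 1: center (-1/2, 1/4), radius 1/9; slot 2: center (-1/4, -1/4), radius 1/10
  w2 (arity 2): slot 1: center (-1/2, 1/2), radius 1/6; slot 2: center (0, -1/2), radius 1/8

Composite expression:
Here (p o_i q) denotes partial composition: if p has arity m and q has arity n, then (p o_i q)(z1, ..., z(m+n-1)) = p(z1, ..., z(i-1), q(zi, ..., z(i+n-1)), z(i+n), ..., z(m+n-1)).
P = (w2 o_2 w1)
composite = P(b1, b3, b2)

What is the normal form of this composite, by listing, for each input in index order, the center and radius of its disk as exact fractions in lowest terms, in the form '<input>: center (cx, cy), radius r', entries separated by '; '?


b1: center (-1/2, 1/2), radius 1/6; b2: center (-1/32, -17/32), radius 1/80; b3: center (-1/16, -15/32), radius 1/72


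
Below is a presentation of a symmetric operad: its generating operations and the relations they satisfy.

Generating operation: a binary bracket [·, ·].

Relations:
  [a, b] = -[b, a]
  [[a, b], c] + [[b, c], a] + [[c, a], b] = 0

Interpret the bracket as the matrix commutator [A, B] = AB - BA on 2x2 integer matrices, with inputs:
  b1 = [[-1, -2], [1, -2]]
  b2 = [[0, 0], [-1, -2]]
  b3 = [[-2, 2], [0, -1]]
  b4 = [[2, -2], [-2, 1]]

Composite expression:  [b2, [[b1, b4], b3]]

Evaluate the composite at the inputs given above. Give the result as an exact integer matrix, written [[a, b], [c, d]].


[[24, 48], [18, -24]]


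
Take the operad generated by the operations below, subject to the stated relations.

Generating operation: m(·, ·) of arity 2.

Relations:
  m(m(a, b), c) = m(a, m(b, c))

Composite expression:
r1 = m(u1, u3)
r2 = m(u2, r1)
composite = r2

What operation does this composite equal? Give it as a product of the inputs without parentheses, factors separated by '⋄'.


u2 ⋄ u1 ⋄ u3

Associativity of m dissolves the nesting; only the u-input order survives.
m(u1, u3) collapses to u1 ⋄ u3
m(u2, m(u1, u3)) collapses to u2 ⋄ u1 ⋄ u3


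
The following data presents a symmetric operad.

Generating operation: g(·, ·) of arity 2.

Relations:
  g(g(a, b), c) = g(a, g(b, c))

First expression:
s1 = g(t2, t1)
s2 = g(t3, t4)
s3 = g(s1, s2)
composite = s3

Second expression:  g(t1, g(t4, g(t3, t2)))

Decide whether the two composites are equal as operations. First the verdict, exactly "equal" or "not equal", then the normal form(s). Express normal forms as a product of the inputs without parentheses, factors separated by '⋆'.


not equal; the first gives t2 ⋆ t1 ⋆ t3 ⋆ t4 and the second t1 ⋆ t4 ⋆ t3 ⋆ t2

Reducing the first expression gives t2 ⋆ t1 ⋆ t3 ⋆ t4
Reducing the second expression gives t1 ⋆ t4 ⋆ t3 ⋆ t2
They disagree, so not equal.


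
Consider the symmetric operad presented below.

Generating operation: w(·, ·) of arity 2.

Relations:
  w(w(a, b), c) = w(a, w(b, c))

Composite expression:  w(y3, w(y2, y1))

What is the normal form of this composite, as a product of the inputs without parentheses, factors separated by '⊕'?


Associativity of w dissolves the nesting; only the y-input order survives.
w(y2, y1) reduces to y2 ⊕ y1
w(y3, w(y2, y1)) reduces to y3 ⊕ y2 ⊕ y1

y3 ⊕ y2 ⊕ y1


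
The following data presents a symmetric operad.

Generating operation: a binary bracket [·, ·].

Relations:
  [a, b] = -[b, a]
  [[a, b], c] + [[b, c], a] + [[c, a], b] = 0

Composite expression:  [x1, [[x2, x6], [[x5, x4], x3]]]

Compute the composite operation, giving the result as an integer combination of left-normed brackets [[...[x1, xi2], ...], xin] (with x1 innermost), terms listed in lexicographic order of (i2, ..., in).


Expand each bracket as ab - ba; the x1-initial words give the coefficients.
Composite bracket: [x1, [[x2, x6], [[x5, x4], x3]]]
The bracket unfolds into 32 signed words via [a, b] = ab - ba (2^5 = 32).
Only words starting with x1 matter:
  x1x2x6x3x4x5 (sign +1) contributes +[[[[[x1, x2], x6], x3], x4], x5]
  x1x2x6x3x5x4 (sign -1) contributes -[[[[[x1, x2], x6], x3], x5], x4]
  x1x2x6x4x5x3 (sign -1) contributes -[[[[[x1, x2], x6], x4], x5], x3]
  x1x2x6x5x4x3 (sign +1) contributes +[[[[[x1, x2], x6], x5], x4], x3]
  x1x3x4x5x2x6 (sign -1) contributes -[[[[[x1, x3], x4], x5], x2], x6]
  x1x3x4x5x6x2 (sign +1) contributes +[[[[[x1, x3], x4], x5], x6], x2]
  x1x3x5x4x2x6 (sign +1) contributes +[[[[[x1, x3], x5], x4], x2], x6]
  x1x3x5x4x6x2 (sign -1) contributes -[[[[[x1, x3], x5], x4], x6], x2]
  x1x4x5x3x2x6 (sign +1) contributes +[[[[[x1, x4], x5], x3], x2], x6]
  x1x4x5x3x6x2 (sign -1) contributes -[[[[[x1, x4], x5], x3], x6], x2]
  x1x5x4x3x2x6 (sign -1) contributes -[[[[[x1, x5], x4], x3], x2], x6]
  x1x5x4x3x6x2 (sign +1) contributes +[[[[[x1, x5], x4], x3], x6], x2]
  x1x6x2x3x4x5 (sign -1) contributes -[[[[[x1, x6], x2], x3], x4], x5]
  x1x6x2x3x5x4 (sign +1) contributes +[[[[[x1, x6], x2], x3], x5], x4]
  x1x6x2x4x5x3 (sign +1) contributes +[[[[[x1, x6], x2], x4], x5], x3]
  x1x6x2x5x4x3 (sign -1) contributes -[[[[[x1, x6], x2], x5], x4], x3]

[[[[[x1, x2], x6], x3], x4], x5] - [[[[[x1, x2], x6], x3], x5], x4] - [[[[[x1, x2], x6], x4], x5], x3] + [[[[[x1, x2], x6], x5], x4], x3] - [[[[[x1, x3], x4], x5], x2], x6] + [[[[[x1, x3], x4], x5], x6], x2] + [[[[[x1, x3], x5], x4], x2], x6] - [[[[[x1, x3], x5], x4], x6], x2] + [[[[[x1, x4], x5], x3], x2], x6] - [[[[[x1, x4], x5], x3], x6], x2] - [[[[[x1, x5], x4], x3], x2], x6] + [[[[[x1, x5], x4], x3], x6], x2] - [[[[[x1, x6], x2], x3], x4], x5] + [[[[[x1, x6], x2], x3], x5], x4] + [[[[[x1, x6], x2], x4], x5], x3] - [[[[[x1, x6], x2], x5], x4], x3]


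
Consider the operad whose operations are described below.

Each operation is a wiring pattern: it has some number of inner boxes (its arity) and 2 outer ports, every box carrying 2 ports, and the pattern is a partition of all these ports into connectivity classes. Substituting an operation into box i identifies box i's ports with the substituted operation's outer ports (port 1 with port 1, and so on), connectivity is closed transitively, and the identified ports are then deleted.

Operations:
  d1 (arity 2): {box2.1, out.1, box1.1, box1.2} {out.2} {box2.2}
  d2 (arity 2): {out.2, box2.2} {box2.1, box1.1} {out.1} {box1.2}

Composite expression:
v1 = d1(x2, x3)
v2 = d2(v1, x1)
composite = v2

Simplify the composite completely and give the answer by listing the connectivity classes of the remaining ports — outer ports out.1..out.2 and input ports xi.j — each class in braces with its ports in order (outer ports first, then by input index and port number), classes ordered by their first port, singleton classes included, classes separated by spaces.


After gluing at d2, chains via deleted ports link the x-ports.
through d1, on inputs (x2, x3): {out.1, x2.1, x2.2, x3.1} {out.2} {x3.2} (out.j = stage outer ports)
through d2, on inputs (x2, x3, x1): {out.1} {out.2, x1.2} {x1.1, x2.1, x2.2, x3.1} {x3.2} (out.j = stage outer ports)

{out.1} {out.2, x1.2} {x1.1, x2.1, x2.2, x3.1} {x3.2}


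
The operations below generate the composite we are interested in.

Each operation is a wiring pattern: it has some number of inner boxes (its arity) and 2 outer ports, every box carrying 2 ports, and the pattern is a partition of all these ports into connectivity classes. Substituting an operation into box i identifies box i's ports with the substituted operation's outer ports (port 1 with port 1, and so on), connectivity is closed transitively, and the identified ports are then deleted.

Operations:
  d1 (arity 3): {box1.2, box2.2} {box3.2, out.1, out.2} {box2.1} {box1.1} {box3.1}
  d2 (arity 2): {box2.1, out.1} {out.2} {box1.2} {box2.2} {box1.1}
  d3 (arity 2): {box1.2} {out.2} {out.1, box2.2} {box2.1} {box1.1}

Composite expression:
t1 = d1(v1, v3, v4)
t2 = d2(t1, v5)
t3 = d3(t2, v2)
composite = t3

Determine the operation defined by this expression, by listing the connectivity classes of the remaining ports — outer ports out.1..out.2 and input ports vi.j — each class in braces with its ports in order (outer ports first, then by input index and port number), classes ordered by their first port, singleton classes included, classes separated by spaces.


{out.1, v2.2} {out.2} {v1.1} {v1.2, v3.2} {v2.1} {v3.1} {v4.1} {v4.2} {v5.1} {v5.2}

Reachability decides: close wires over d3-identified ports.
d1 over (v1, v3, v4) gives {out.1, out.2, v4.2} {v1.1} {v1.2, v3.2} {v3.1} {v4.1}, out.j being that stage's outer ports
d2 over (v1, v3, v4, v5) gives {out.1, v5.1} {out.2} {v1.1} {v1.2, v3.2} {v3.1} {v4.1} {v4.2} {v5.2}, out.j being that stage's outer ports
d3 over (v1, v3, v4, v5, v2) gives {out.1, v2.2} {out.2} {v1.1} {v1.2, v3.2} {v2.1} {v3.1} {v4.1} {v4.2} {v5.1} {v5.2}, out.j being that stage's outer ports


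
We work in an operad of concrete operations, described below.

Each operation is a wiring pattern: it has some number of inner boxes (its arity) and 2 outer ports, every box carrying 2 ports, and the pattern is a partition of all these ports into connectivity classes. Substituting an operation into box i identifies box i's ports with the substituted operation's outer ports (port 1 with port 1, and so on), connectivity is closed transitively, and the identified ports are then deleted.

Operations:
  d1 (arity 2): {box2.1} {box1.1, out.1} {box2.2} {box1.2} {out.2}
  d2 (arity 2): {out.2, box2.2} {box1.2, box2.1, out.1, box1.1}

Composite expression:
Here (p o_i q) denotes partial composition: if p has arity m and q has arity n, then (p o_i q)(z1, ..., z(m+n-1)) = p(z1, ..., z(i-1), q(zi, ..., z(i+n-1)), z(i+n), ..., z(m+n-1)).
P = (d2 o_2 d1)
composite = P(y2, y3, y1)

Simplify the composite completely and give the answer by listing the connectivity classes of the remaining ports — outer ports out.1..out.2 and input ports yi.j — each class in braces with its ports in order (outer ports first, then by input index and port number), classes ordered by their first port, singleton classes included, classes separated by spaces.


{out.1, y2.1, y2.2, y3.1} {out.2} {y1.1} {y1.2} {y3.2}

Reachability decides: close wires over d2-identified ports.
stage d1: inputs (y3, y1), connectivity {out.1, y3.1} {out.2} {y1.1} {y1.2} {y3.2}, out.j its boundary
stage d2: inputs (y2, y3, y1), connectivity {out.1, y2.1, y2.2, y3.1} {out.2} {y1.1} {y1.2} {y3.2}, out.j its boundary


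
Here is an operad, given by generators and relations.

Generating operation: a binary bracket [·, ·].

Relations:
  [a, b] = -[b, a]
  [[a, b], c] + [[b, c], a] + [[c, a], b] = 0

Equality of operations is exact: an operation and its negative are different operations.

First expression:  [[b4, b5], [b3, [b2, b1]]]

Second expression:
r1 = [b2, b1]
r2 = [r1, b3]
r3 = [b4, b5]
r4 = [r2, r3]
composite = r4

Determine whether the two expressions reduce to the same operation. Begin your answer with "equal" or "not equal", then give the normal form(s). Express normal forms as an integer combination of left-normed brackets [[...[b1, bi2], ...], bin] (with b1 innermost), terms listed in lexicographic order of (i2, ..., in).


equal; both compose to -[[[[b1, b2], b3], b4], b5] + [[[[b1, b2], b3], b5], b4]

The first expression reduces to -[[[[b1, b2], b3], b4], b5] + [[[[b1, b2], b3], b5], b4]
The second expression reduces to -[[[[b1, b2], b3], b4], b5] + [[[[b1, b2], b3], b5], b4]
Identical normal forms: equal.


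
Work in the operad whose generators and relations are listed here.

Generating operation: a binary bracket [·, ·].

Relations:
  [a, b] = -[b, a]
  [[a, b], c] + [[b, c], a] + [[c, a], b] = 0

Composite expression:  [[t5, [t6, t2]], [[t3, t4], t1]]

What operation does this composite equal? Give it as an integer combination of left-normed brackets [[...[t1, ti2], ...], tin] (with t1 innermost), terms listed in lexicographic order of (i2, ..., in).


[[[[[t1, t3], t4], t2], t6], t5] - [[[[[t1, t3], t4], t5], t2], t6] + [[[[[t1, t3], t4], t5], t6], t2] - [[[[[t1, t3], t4], t6], t2], t5] - [[[[[t1, t4], t3], t2], t6], t5] + [[[[[t1, t4], t3], t5], t2], t6] - [[[[[t1, t4], t3], t5], t6], t2] + [[[[[t1, t4], t3], t6], t2], t5]

Antisymmetry and Jacobi reduce to t1-anchored left-normed brackets.
Composite bracket: [[t5, [t6, t2]], [[t3, t4], t1]]
Each bracket splits as ab - ba, giving 32 signed words (2^5 = 32).
The t1-initial words carry the normal form:
  from t1t3t4t2t6t5, sign +1: term +[[[[[t1, t3], t4], t2], t6], t5]
  from t1t3t4t5t2t6, sign -1: term -[[[[[t1, t3], t4], t5], t2], t6]
  from t1t3t4t5t6t2, sign +1: term +[[[[[t1, t3], t4], t5], t6], t2]
  from t1t3t4t6t2t5, sign -1: term -[[[[[t1, t3], t4], t6], t2], t5]
  from t1t4t3t2t6t5, sign -1: term -[[[[[t1, t4], t3], t2], t6], t5]
  from t1t4t3t5t2t6, sign +1: term +[[[[[t1, t4], t3], t5], t2], t6]
  from t1t4t3t5t6t2, sign -1: term -[[[[[t1, t4], t3], t5], t6], t2]
  from t1t4t3t6t2t5, sign +1: term +[[[[[t1, t4], t3], t6], t2], t5]


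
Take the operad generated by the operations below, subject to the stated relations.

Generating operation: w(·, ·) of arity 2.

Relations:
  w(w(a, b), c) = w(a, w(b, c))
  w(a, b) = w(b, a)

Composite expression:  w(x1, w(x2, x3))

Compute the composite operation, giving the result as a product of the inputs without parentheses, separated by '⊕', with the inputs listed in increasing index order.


x1 ⊕ x2 ⊕ x3

Key point: w commutes, so take the x-inputs in any fixed order.
w(x2, x3) unparenthesizes to x2 ⊕ x3
w(x1, w(x2, x3)) unparenthesizes to x1 ⊕ x2 ⊕ x3
sorting the factors by input index: x1 ⊕ x2 ⊕ x3


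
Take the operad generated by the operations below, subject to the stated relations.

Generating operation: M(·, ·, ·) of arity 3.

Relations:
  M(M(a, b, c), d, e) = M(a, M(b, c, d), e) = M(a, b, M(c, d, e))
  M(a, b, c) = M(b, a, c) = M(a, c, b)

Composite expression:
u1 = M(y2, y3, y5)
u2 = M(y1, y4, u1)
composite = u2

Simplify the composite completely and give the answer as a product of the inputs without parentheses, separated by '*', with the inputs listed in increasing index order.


y1 * y2 * y3 * y4 * y5

Reordering under M is free, so list the y-inputs canonically.
M(y2, y3, y5) linearizes to y2 * y3 * y5
M(y1, y4, M(y2, y3, y5)) linearizes to y1 * y4 * y2 * y3 * y5
putting the inputs in ascending order: y1 * y2 * y3 * y4 * y5


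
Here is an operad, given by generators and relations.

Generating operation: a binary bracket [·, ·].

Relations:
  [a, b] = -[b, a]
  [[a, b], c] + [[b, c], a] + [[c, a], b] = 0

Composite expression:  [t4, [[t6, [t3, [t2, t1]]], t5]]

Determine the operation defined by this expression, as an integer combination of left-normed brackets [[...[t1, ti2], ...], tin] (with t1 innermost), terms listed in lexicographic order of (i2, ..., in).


Left-normed coefficients sit on the t1-initial expansion words.
Composite bracket: [t4, [[t6, [t3, [t2, t1]]], t5]]
Applying ab - ba throughout gives 32 signed words (2^5 = 32).
Keep just the words that open with t1:
  word t1t2t3t6t5t4 has sign +1, contributing +[[[[[t1, t2], t3], t6], t5], t4]

[[[[[t1, t2], t3], t6], t5], t4]


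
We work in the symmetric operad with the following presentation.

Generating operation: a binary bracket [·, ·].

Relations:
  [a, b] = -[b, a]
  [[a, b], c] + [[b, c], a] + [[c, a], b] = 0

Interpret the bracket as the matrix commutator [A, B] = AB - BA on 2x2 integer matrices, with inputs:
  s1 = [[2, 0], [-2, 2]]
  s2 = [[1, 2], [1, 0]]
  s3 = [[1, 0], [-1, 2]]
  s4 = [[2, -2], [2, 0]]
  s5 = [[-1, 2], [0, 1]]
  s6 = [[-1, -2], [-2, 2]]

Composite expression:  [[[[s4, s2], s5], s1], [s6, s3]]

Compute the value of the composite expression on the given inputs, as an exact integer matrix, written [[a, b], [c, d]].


[[0, -96], [48, 0]]

[s4, s2] = [[-6, 6], [0, 6]]
[[s4, s2], s5] = [[0, -12], [0, 0]]
[[[s4, s2], s5], s1] = [[24, 0], [0, -24]]
[s6, s3] = [[2, -2], [-1, -2]]
[[[[s4, s2], s5], s1], [s6, s3]] = [[0, -96], [48, 0]]


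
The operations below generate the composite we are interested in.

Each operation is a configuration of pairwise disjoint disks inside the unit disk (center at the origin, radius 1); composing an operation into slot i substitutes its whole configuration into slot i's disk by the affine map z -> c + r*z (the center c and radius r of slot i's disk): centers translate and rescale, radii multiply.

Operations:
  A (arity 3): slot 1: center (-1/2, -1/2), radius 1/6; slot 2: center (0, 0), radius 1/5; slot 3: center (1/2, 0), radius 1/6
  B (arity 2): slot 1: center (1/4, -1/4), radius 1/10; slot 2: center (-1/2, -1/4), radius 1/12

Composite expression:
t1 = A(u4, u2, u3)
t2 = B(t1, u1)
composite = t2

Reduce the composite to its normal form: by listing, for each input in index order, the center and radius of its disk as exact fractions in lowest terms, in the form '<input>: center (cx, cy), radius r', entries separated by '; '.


Below B, radii multiply path by path; the u-disk centers shift.
u4: after 2 affine steps, its disk has center (1/5, -3/10), radius 1/60
u2: after 2 affine steps, its disk has center (1/4, -1/4), radius 1/50
u3: after 2 affine steps, its disk has center (3/10, -1/4), radius 1/60
u1: after 1 affine step, its disk has center (-1/2, -1/4), radius 1/12

u1: center (-1/2, -1/4), radius 1/12; u2: center (1/4, -1/4), radius 1/50; u3: center (3/10, -1/4), radius 1/60; u4: center (1/5, -3/10), radius 1/60


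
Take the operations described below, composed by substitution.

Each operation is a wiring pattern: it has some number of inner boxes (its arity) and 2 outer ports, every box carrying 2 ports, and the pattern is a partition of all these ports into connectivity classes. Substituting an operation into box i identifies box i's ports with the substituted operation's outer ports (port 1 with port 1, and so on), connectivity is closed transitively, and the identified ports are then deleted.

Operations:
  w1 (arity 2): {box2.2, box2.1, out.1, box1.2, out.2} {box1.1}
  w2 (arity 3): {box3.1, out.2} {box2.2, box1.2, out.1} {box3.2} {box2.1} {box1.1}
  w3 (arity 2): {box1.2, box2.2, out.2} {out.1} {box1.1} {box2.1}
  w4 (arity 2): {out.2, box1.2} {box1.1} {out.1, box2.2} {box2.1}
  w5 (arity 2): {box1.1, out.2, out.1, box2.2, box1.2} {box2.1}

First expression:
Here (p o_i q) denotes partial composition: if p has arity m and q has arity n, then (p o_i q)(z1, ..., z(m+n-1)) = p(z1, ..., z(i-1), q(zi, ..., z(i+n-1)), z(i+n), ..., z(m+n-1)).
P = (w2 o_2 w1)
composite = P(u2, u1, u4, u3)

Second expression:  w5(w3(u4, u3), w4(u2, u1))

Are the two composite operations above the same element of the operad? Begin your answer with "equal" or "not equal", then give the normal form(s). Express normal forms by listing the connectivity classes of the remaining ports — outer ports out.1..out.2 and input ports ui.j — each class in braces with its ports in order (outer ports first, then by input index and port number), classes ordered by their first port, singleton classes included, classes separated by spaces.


In normal form, the first expression is {out.1, u1.2, u2.2, u4.1, u4.2} {out.2, u3.1} {u1.1} {u2.1} {u3.2}
In normal form, the second expression is {out.1, out.2, u2.2, u3.2, u4.2} {u1.1} {u1.2} {u2.1} {u3.1} {u4.1}
No match — not equal.

not equal; the first gives {out.1, u1.2, u2.2, u4.1, u4.2} {out.2, u3.1} {u1.1} {u2.1} {u3.2} and the second {out.1, out.2, u2.2, u3.2, u4.2} {u1.1} {u1.2} {u2.1} {u3.1} {u4.1}


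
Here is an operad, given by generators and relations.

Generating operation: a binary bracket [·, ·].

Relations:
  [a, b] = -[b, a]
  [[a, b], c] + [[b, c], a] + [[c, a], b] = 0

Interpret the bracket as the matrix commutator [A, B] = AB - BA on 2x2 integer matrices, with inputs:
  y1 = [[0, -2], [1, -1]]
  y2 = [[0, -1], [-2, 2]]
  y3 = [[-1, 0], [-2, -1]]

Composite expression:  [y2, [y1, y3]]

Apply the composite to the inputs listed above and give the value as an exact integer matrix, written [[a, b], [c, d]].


[y1, y3] = [[4, 0], [2, -4]]
[y2, [y1, y3]] = [[-2, 8], [-12, 2]]

[[-2, 8], [-12, 2]]


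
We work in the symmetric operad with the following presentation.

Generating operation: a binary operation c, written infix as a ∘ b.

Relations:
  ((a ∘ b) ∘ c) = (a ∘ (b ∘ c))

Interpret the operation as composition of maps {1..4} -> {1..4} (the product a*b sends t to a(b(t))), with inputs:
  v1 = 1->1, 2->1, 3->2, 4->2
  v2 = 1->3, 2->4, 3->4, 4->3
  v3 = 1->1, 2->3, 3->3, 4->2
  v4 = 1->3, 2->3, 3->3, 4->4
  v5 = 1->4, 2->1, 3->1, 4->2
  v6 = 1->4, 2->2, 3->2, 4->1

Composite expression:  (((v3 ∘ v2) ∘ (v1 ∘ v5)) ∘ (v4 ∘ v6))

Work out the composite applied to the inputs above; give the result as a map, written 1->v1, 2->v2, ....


(v3 ∘ v2) = 1->3, 2->2, 3->2, 4->3
(v1 ∘ v5) = 1->2, 2->1, 3->1, 4->1
((v3 ∘ v2) ∘ (v1 ∘ v5)) = 1->2, 2->3, 3->3, 4->3
(v4 ∘ v6) = 1->4, 2->3, 3->3, 4->3
(((v3 ∘ v2) ∘ (v1 ∘ v5)) ∘ (v4 ∘ v6)) = 1->3, 2->3, 3->3, 4->3

1->3, 2->3, 3->3, 4->3


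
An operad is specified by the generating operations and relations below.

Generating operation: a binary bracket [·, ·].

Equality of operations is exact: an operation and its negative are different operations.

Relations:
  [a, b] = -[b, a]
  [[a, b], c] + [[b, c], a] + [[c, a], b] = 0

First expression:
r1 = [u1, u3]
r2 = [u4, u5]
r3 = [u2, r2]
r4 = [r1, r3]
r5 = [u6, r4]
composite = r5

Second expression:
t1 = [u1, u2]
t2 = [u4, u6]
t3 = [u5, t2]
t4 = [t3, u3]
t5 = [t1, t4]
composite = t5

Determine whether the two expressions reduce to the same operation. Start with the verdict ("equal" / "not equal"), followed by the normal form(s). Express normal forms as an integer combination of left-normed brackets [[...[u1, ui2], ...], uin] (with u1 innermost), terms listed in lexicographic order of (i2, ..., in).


In normal form, the first expression is -[[[[[u1, u3], u2], u4], u5], u6] + [[[[[u1, u3], u2], u5], u4], u6] + [[[[[u1, u3], u4], u5], u2], u6] - [[[[[u1, u3], u5], u4], u2], u6]
In normal form, the second expression is [[[[[u1, u2], u3], u4], u6], u5] - [[[[[u1, u2], u3], u5], u4], u6] + [[[[[u1, u2], u3], u5], u6], u4] - [[[[[u1, u2], u3], u6], u4], u5] - [[[[[u1, u2], u4], u6], u5], u3] + [[[[[u1, u2], u5], u4], u6], u3] - [[[[[u1, u2], u5], u6], u4], u3] + [[[[[u1, u2], u6], u4], u5], u3]
The forms do not match — not equal.

not equal: they reduce to -[[[[[u1, u3], u2], u4], u5], u6] + [[[[[u1, u3], u2], u5], u4], u6] + [[[[[u1, u3], u4], u5], u2], u6] - [[[[[u1, u3], u5], u4], u2], u6] and [[[[[u1, u2], u3], u4], u6], u5] - [[[[[u1, u2], u3], u5], u4], u6] + [[[[[u1, u2], u3], u5], u6], u4] - [[[[[u1, u2], u3], u6], u4], u5] - [[[[[u1, u2], u4], u6], u5], u3] + [[[[[u1, u2], u5], u4], u6], u3] - [[[[[u1, u2], u5], u6], u4], u3] + [[[[[u1, u2], u6], u4], u5], u3]


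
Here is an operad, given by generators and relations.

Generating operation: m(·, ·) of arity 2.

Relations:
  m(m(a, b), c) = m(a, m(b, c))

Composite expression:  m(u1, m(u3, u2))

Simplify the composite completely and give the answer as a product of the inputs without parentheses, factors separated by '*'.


u1 * u3 * u2

Associativity of m dissolves the nesting; only the u-input order survives.
m(u3, u2) spells out as u3 * u2
m(u1, m(u3, u2)) spells out as u1 * u3 * u2


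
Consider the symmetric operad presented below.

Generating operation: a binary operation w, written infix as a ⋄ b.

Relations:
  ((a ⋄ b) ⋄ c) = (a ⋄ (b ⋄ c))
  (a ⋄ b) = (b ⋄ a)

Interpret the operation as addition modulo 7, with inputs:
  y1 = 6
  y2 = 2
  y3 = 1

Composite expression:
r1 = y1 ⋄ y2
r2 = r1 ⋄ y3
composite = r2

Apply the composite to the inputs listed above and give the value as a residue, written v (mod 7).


(y1 ⋄ y2) = 1
((y1 ⋄ y2) ⋄ y3) = 2

2 (mod 7)


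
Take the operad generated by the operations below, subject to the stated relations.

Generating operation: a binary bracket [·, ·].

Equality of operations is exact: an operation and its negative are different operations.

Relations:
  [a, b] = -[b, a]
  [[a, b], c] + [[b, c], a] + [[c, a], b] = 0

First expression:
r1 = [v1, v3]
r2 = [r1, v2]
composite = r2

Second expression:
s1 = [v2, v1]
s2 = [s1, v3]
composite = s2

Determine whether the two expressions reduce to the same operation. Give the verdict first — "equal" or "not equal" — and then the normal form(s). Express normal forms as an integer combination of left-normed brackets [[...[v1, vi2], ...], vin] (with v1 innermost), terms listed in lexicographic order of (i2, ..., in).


The first expression reduces to [[v1, v3], v2]
The second expression reduces to -[[v1, v2], v3]
No match — not equal.

not equal; first: [[v1, v3], v2]; second: -[[v1, v2], v3]


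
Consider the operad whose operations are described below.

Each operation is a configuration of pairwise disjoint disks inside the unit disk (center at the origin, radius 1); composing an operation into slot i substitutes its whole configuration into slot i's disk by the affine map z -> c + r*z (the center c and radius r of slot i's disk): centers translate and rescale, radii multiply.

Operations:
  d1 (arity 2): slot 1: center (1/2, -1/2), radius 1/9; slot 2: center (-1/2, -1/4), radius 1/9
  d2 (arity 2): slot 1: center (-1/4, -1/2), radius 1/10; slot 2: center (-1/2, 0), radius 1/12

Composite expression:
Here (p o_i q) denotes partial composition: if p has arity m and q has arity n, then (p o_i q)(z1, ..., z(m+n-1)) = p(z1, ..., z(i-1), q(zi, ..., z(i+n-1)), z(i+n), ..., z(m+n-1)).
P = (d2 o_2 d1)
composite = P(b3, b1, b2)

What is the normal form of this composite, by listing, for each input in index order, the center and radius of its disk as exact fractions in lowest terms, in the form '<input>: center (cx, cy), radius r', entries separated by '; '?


b1: center (-11/24, -1/24), radius 1/108; b2: center (-13/24, -1/48), radius 1/108; b3: center (-1/4, -1/2), radius 1/10

Each b-disk chains the slot maps above it in d2; radii multiply.
input b3: composing its 1 substitution step yields center (-1/4, -1/2), radius 1/10
input b1: composing its 2 substitution steps yields center (-11/24, -1/24), radius 1/108
input b2: composing its 2 substitution steps yields center (-13/24, -1/48), radius 1/108


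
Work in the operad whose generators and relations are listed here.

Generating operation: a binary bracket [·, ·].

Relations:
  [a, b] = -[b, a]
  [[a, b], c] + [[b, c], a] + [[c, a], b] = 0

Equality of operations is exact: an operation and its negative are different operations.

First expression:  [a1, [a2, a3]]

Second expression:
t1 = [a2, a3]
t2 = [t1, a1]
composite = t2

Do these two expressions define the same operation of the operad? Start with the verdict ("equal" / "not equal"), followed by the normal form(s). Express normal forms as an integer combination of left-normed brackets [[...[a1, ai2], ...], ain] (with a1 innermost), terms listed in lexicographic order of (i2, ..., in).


The first composite normalizes to [[a1, a2], a3] - [[a1, a3], a2]
The second composite normalizes to -[[a1, a2], a3] + [[a1, a3], a2]
They disagree, so not equal.

not equal; first: [[a1, a2], a3] - [[a1, a3], a2]; second: -[[a1, a2], a3] + [[a1, a3], a2]


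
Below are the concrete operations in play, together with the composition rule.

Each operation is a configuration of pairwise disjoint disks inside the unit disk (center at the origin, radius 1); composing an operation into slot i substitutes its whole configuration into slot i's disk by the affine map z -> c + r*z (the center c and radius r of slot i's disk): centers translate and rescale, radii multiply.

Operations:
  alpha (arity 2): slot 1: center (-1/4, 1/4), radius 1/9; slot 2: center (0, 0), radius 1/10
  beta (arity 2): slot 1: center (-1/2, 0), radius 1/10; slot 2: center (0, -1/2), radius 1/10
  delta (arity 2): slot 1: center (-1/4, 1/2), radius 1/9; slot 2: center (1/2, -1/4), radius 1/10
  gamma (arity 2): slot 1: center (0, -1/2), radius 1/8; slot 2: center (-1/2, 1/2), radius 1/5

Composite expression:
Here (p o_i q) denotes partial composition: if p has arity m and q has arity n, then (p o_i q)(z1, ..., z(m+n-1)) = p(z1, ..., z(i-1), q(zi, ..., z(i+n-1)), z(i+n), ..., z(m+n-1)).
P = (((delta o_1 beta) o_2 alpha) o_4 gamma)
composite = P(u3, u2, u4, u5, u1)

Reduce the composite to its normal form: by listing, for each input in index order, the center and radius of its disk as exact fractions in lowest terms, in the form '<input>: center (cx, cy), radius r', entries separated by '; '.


u1: center (9/20, -1/5), radius 1/50; u2: center (-91/360, 161/360), radius 1/810; u3: center (-11/36, 1/2), radius 1/90; u4: center (-1/4, 4/9), radius 1/900; u5: center (1/2, -3/10), radius 1/80

Each u-disk chains the slot maps above it in delta; radii multiply.
for u3, the 2-step affine chain lands on center (-11/36, 1/2), radius 1/90
for u2, the 3-step affine chain lands on center (-91/360, 161/360), radius 1/810
for u4, the 3-step affine chain lands on center (-1/4, 4/9), radius 1/900
for u5, the 2-step affine chain lands on center (1/2, -3/10), radius 1/80
for u1, the 2-step affine chain lands on center (9/20, -1/5), radius 1/50
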